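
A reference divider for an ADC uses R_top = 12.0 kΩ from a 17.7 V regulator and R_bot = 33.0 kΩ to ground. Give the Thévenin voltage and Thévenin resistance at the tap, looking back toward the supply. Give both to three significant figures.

V_th is the open-circuit tap voltage: 17.7 × 33.0/(12.0 + 33.0) = 13.0 V.
With the supply zeroed, R_top and R_bot appear in parallel from the tap: R_th = R_top‖R_bot = (12.0 × 33.0)/45.00 = 8.80 kΩ.

V_th = 13.0 V, R_th = 8.80 kΩ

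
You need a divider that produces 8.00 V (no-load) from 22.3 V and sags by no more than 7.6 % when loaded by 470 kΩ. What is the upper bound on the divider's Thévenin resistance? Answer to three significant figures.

R_th ≤ 38.7 kΩ

Loading drop = R_th/(R_th + R_L) ≤ 0.0760, so R_th ≤ R_L · ε/(1−ε) = 470 kΩ × 0.0760/0.9240 = 38.7 kΩ.
(Any R1, R2 with R2/(R1+R2) = 0.359 and R1‖R2 ≤ 38.7 kΩ will meet the spec.)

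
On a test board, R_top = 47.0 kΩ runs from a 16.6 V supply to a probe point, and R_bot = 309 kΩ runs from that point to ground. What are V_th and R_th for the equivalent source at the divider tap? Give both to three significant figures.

V_th is the open-circuit tap voltage: 16.6 × 309/(47.0 + 309) = 14.4 V.
With the supply zeroed, R_top and R_bot appear in parallel from the tap: R_th = R_top‖R_bot = (47.0 × 309)/356.0 = 40.8 kΩ.

V_th = 14.4 V, R_th = 40.8 kΩ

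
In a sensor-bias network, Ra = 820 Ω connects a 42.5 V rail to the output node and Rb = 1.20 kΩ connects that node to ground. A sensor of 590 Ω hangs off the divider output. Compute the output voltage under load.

The load sits in parallel with Rb: Rb‖R_L = (1200 × 590) / (1200 + 590) = 395.5 Ω.
V_out = 42.5 × 395.5 / (820 + 395.5) = 42.5 × 395.5/1216 = 13.8 V.

V_out ≈ 13.8 V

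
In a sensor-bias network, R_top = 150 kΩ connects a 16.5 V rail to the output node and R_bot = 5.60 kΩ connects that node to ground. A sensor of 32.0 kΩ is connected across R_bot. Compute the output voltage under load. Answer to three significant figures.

The load sits in parallel with R_bot: R_bot‖R_L = (5.60 × 32.0) / (5.60 + 32.0) = 4.766 kΩ.
V_out = 16.5 × 4.766 / (150 + 4.766) = 16.5 × 4.766/154.8 = 0.508 V.

V_out ≈ 0.508 V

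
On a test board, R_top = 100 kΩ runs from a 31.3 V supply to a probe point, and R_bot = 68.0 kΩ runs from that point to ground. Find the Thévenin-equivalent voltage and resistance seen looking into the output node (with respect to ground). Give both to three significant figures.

V_th is the open-circuit tap voltage: 31.3 × 68.0/(100 + 68.0) = 12.7 V.
With the supply zeroed, R_top and R_bot appear in parallel from the tap: R_th = R_top‖R_bot = (100 × 68.0)/168.0 = 40.5 kΩ.

V_th = 12.7 V, R_th = 40.5 kΩ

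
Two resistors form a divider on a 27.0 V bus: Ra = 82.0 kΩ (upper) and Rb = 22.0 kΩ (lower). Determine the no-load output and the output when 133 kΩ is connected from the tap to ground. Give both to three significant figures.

Open-circuit: V = 27.0 × 22.0/(82.0 + 22.0) = 5.71 V.
With the load, Rb becomes Rb‖R_L = 18.88 kΩ, so V = 27.0 × 18.88/100.9 = 5.05 V.

Unloaded: 5.71 V; loaded: 5.05 V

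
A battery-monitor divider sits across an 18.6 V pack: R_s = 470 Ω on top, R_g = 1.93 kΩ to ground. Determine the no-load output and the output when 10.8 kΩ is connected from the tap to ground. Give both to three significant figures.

Open-circuit: V = 18.6 × 1930/(470 + 1930) = 15.0 V.
With the load, R_g becomes R_g‖R_L = 1637 Ω, so V = 18.6 × 1637/2107 = 14.5 V.

Unloaded: 15.0 V; loaded: 14.5 V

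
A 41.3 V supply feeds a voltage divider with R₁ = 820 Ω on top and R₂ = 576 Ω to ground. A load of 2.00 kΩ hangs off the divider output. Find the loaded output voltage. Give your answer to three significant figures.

V_out ≈ 14.6 V

The load sits in parallel with R₂: R₂‖R_L = (576 × 2000) / (576 + 2000) = 447.2 Ω.
V_out = 41.3 × 447.2 / (820 + 447.2) = 41.3 × 447.2/1267 = 14.6 V.
(Unloaded it would have been 17.0 V.)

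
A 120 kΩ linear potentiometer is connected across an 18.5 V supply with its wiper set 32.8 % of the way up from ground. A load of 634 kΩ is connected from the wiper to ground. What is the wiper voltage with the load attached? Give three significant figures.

The wiper splits the pot into (1−α)R = 80.64 kΩ above and αR = 39.36 kΩ below.
Lower section ‖ load = 37.06 kΩ.
V_wiper = 18.5 × 37.06/(80.64 + 37.06) = 5.82 V.

V ≈ 5.82 V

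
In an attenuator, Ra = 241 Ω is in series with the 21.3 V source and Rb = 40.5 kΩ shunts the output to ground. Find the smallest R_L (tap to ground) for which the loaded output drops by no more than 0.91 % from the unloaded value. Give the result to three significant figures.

R_L(min) ≈ 26.1 kΩ

Output resistance R_th = Ra‖Rb = (241 × 40500)/40740 = 239.6 Ω.
The fractional drop is R_th/(R_th + R_L); requiring this ≤ 0.00910 gives R_L ≥ R_th(1/0.00910 − 1) = 239.6 × 108.9 = 26.1 kΩ.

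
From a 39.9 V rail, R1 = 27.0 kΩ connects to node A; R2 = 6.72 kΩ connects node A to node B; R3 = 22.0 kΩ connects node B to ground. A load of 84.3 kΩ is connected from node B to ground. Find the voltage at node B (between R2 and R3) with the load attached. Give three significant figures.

At node B, R3 is in parallel with the load: R3‖R_L = 17.45 kΩ.
Below node A the resistance is R2 + (R3‖R_L) = 24.17 kΩ, so V_A = 39.9 × 24.17/51.17 = 18.85 V.
Then V_B = V_A × (R3‖R_L)/(R2 + R3‖R_L) = 18.85 × 17.45/24.17 = 13.6 V.

V ≈ 13.6 V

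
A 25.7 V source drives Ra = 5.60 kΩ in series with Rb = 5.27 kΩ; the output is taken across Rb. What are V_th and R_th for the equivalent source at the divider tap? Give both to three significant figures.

V_th is the open-circuit tap voltage: 25.7 × 5.27/(5.60 + 5.27) = 12.5 V.
With the supply zeroed, Ra and Rb appear in parallel from the tap: R_th = Ra‖Rb = (5.60 × 5.27)/10.87 = 2.71 kΩ.

V_th = 12.5 V, R_th = 2.71 kΩ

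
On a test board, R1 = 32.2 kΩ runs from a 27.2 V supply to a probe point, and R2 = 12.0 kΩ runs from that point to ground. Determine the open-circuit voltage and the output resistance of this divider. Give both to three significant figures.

V_th = 7.38 V, R_th = 8.74 kΩ

V_th is the open-circuit tap voltage: 27.2 × 12.0/(32.2 + 12.0) = 7.38 V.
With the supply zeroed, R1 and R2 appear in parallel from the tap: R_th = R1‖R2 = (32.2 × 12.0)/44.20 = 8.74 kΩ.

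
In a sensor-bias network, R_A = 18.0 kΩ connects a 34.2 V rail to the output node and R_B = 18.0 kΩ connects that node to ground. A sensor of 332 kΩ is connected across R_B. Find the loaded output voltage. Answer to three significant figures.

V_out ≈ 16.6 V

The load sits in parallel with R_B: R_B‖R_L = (18.0 × 332) / (18.0 + 332) = 17.07 kΩ.
V_out = 34.2 × 17.07 / (18.0 + 17.07) = 34.2 × 17.07/35.07 = 16.6 V.
(Unloaded it would have been 17.1 V.)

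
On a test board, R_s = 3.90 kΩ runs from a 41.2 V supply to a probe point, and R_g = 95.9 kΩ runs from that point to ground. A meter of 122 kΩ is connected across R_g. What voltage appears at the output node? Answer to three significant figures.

The load sits in parallel with R_g: R_g‖R_L = (95.9 × 122) / (95.9 + 122) = 53.69 kΩ.
V_out = 41.2 × 53.69 / (3.90 + 53.69) = 41.2 × 53.69/57.59 = 38.4 V.

V_out ≈ 38.4 V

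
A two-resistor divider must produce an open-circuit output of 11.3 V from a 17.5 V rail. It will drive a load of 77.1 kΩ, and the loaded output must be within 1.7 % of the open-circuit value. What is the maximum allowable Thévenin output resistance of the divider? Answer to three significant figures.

R_th ≤ 1.33 kΩ

Loading drop = R_th/(R_th + R_L) ≤ 0.0170, so R_th ≤ R_L · ε/(1−ε) = 77.1 kΩ × 0.0170/0.9830 = 1.33 kΩ.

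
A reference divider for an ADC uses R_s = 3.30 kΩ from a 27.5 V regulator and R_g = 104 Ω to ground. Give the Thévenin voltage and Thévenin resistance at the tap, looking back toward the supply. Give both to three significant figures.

V_th is the open-circuit tap voltage: 27.5 × 104/(3300 + 104) = 0.840 V.
With the supply zeroed, R_s and R_g appear in parallel from the tap: R_th = R_s‖R_g = (3300 × 104)/3404 = 101 Ω.

V_th = 0.840 V, R_th = 101 Ω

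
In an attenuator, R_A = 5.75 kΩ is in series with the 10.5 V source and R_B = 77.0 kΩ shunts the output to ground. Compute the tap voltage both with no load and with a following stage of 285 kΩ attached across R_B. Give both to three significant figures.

Unloaded: 9.77 V; loaded: 9.59 V

Open-circuit: V = 10.5 × 77.0/(5.75 + 77.0) = 9.77 V.
With the load, R_B becomes R_B‖R_L = 60.62 kΩ, so V = 10.5 × 60.62/66.37 = 9.59 V.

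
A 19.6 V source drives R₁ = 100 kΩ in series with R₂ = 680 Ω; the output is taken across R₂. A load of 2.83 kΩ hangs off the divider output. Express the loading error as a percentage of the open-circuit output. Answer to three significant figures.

The divider's output (Thévenin) resistance is R₁‖R₂ = 675.4 Ω.
Fractional drop under load = R_th/(R_th + R_L) = 675.4 / (675.4 + 2830) = 0.1927.
So the output falls by 19.3 %.

19.3 %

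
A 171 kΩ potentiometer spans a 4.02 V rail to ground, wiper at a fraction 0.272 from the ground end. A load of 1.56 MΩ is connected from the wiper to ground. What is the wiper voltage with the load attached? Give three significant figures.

V ≈ 1.07 V

The wiper splits the pot into (1−α)R = 124.5 kΩ above and αR = 46.51 kΩ below.
Lower section ‖ load = 45.17 kΩ.
V_wiper = 4.02 × 45.17/(124.5 + 45.17) = 1.07 V.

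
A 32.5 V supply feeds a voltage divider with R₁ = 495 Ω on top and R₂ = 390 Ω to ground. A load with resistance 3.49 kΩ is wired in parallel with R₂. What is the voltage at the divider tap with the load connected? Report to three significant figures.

The load sits in parallel with R₂: R₂‖R_L = (390 × 3490) / (390 + 3490) = 350.8 Ω.
V_out = 32.5 × 350.8 / (495 + 350.8) = 32.5 × 350.8/845.8 = 13.5 V.
(Unloaded it would have been 14.3 V.)

V_out ≈ 13.5 V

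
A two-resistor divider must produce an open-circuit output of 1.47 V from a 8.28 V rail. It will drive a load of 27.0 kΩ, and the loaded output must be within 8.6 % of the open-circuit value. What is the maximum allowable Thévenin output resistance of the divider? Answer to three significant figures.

R_th ≤ 2.54 kΩ

Loading drop = R_th/(R_th + R_L) ≤ 0.0860, so R_th ≤ R_L · ε/(1−ε) = 27.0 kΩ × 0.0860/0.9140 = 2.54 kΩ.
(Any R1, R2 with R2/(R1+R2) = 0.178 and R1‖R2 ≤ 2.54 kΩ will meet the spec.)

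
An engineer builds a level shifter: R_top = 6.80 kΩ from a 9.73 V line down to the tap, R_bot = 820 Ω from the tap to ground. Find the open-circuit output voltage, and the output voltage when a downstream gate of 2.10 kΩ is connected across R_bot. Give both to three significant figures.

Unloaded: 1.05 V; loaded: 0.776 V

Open-circuit: V = 9.73 × 820/(6800 + 820) = 1.05 V.
With the load, R_bot becomes R_bot‖R_L = 589.7 Ω, so V = 9.73 × 589.7/7390 = 0.776 V.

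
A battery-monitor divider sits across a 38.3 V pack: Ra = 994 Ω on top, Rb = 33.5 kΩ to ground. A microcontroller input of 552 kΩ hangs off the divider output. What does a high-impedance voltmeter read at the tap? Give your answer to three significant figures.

V_out ≈ 37.1 V

The load sits in parallel with Rb: Rb‖R_L = (33500 × 552000) / (33500 + 552000) = 31580 Ω.
V_out = 38.3 × 31580 / (994 + 31580) = 38.3 × 31580/32580 = 37.1 V.
(Unloaded it would have been 37.2 V.)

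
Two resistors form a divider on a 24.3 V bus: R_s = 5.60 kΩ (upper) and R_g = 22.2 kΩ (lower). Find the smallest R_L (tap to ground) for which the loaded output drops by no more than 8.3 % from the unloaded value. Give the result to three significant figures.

R_L(min) ≈ 49.4 kΩ

Output resistance R_th = R_s‖R_g = (5.60 × 22.2)/27.80 = 4.472 kΩ.
The fractional drop is R_th/(R_th + R_L); requiring this ≤ 0.0830 gives R_L ≥ R_th(1/0.0830 − 1) = 4.472 × 11.05 = 49.4 kΩ.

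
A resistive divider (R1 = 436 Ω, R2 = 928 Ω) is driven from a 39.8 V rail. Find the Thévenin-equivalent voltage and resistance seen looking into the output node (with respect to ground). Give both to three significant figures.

V_th = 27.1 V, R_th = 297 Ω

V_th is the open-circuit tap voltage: 39.8 × 928/(436 + 928) = 27.1 V.
With the supply zeroed, R1 and R2 appear in parallel from the tap: R_th = R1‖R2 = (436 × 928)/1364 = 297 Ω.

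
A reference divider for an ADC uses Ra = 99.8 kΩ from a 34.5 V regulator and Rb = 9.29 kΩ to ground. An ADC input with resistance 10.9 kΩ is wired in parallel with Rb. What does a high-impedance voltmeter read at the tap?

V_out ≈ 1.65 V

The load sits in parallel with Rb: Rb‖R_L = (9.29 × 10.9) / (9.29 + 10.9) = 5.015 kΩ.
V_out = 34.5 × 5.015 / (99.8 + 5.015) = 34.5 × 5.015/104.8 = 1.65 V.
(Unloaded it would have been 2.94 V.)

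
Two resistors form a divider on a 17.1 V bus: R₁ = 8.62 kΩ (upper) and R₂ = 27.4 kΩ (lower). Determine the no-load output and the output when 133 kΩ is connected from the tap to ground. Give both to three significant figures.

Open-circuit: V = 17.1 × 27.4/(8.62 + 27.4) = 13.0 V.
With the load, R₂ becomes R₂‖R_L = 22.72 kΩ, so V = 17.1 × 22.72/31.34 = 12.4 V.

Unloaded: 13.0 V; loaded: 12.4 V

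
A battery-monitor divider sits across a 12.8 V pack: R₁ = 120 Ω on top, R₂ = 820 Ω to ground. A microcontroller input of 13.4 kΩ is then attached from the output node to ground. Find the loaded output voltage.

The load sits in parallel with R₂: R₂‖R_L = (820 × 13400) / (820 + 13400) = 772.7 Ω.
V_out = 12.8 × 772.7 / (120 + 772.7) = 12.8 × 772.7/892.7 = 11.1 V.

V_out ≈ 11.1 V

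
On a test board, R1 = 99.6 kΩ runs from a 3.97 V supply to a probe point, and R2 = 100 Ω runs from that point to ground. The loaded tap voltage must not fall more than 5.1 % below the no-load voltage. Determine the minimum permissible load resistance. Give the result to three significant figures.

Output resistance R_th = R1‖R2 = (99600 × 100)/99700 = 99.90 Ω.
The fractional drop is R_th/(R_th + R_L); requiring this ≤ 0.0510 gives R_L ≥ R_th(1/0.0510 − 1) = 99.90 × 18.61 = 1.86 kΩ.

R_L(min) ≈ 1.86 kΩ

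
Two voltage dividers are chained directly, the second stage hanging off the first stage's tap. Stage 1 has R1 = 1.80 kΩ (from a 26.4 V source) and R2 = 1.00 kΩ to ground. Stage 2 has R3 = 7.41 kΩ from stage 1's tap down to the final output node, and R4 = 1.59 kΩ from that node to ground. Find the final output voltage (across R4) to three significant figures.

Stage 2 presents R3+R4 = 9.000 kΩ as a load on stage 1's tap.
Stage 1's lower leg becomes R2‖(R3+R4) = 0.9000 kΩ, so V_mid = 26.4 × 0.9000/2.700 = 8.800 V.
Stage 2 is itself unloaded: V_out = V_mid × R4/(R3+R4) = 8.800 × 1.59/9.000 = 1.55 V.

V_out ≈ 1.55 V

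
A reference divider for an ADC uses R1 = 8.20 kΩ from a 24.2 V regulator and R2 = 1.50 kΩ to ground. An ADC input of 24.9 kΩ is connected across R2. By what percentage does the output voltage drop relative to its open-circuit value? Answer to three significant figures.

The divider's output (Thévenin) resistance is R1‖R2 = 1.268 kΩ.
Fractional drop under load = R_th/(R_th + R_L) = 1.268 / (1.268 + 24.9) = 0.04846.
So the output falls by 4.85 %.

4.85 %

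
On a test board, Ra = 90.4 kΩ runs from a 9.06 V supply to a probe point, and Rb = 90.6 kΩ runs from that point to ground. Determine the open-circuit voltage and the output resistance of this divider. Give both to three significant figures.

V_th = 4.54 V, R_th = 45.2 kΩ

V_th is the open-circuit tap voltage: 9.06 × 90.6/(90.4 + 90.6) = 4.54 V.
With the supply zeroed, Ra and Rb appear in parallel from the tap: R_th = Ra‖Rb = (90.4 × 90.6)/181.0 = 45.2 kΩ.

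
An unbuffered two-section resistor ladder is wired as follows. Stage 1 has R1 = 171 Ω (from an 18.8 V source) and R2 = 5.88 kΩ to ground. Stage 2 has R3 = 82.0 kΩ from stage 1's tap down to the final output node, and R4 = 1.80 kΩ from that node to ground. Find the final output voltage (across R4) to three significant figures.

Stage 2 presents R3+R4 = 83800 Ω as a load on stage 1's tap.
Stage 1's lower leg becomes R2‖(R3+R4) = 5494 Ω, so V_mid = 18.8 × 5494/5665 = 18.23 V.
Stage 2 is itself unloaded: V_out = V_mid × R4/(R3+R4) = 18.23 × 1800/83800 = 0.392 V.

V_out ≈ 0.392 V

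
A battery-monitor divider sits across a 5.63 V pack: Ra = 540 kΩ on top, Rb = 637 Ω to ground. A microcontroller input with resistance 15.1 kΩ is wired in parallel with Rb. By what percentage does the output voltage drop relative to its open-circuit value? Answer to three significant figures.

4.04 %

The divider's output (Thévenin) resistance is Ra‖Rb = 636.2 Ω.
Fractional drop under load = R_th/(R_th + R_L) = 636.2 / (636.2 + 15100) = 0.04043.
So the output falls by 4.04 %.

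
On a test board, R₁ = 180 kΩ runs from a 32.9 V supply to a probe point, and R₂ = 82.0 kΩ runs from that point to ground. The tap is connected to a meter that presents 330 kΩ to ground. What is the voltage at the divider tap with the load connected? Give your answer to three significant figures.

V_out ≈ 8.80 V

The load sits in parallel with R₂: R₂‖R_L = (82.0 × 330) / (82.0 + 330) = 65.68 kΩ.
V_out = 32.9 × 65.68 / (180 + 65.68) = 32.9 × 65.68/245.7 = 8.80 V.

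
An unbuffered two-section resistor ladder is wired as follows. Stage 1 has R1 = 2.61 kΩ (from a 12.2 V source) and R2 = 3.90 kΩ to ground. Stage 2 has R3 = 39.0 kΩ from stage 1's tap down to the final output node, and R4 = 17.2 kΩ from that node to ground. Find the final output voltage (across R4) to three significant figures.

V_out ≈ 2.18 V

Stage 2 presents R3+R4 = 56.20 kΩ as a load on stage 1's tap.
Stage 1's lower leg becomes R2‖(R3+R4) = 3.647 kΩ, so V_mid = 12.2 × 3.647/6.257 = 7.111 V.
Stage 2 is itself unloaded: V_out = V_mid × R4/(R3+R4) = 7.111 × 17.2/56.20 = 2.18 V.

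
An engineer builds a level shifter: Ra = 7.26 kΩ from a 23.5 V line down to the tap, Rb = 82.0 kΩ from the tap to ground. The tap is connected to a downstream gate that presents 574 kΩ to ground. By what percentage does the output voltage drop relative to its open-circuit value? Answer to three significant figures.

The divider's output (Thévenin) resistance is Ra‖Rb = 6.670 kΩ.
Fractional drop under load = R_th/(R_th + R_L) = 6.670 / (6.670 + 574) = 0.01149.
So the output falls by 1.15 %.

1.15 %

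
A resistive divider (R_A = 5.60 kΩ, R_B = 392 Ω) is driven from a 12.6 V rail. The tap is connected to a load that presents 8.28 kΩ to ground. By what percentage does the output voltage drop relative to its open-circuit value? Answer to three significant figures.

4.24 %

The divider's output (Thévenin) resistance is R_A‖R_B = 366.4 Ω.
Fractional drop under load = R_th/(R_th + R_L) = 366.4 / (366.4 + 8280) = 0.04237.
So the output falls by 4.24 %.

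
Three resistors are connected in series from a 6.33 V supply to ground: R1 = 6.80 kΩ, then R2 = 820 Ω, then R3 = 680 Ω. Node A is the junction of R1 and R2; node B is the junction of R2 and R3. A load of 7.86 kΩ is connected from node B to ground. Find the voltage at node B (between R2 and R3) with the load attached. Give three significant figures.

V ≈ 0.480 V

At node B, R3 is in parallel with the load: R3‖R_L = 625.9 Ω.
Below node A the resistance is R2 + (R3‖R_L) = 1446 Ω, so V_A = 6.33 × 1446/8246 = 1.110 V.
Then V_B = V_A × (R3‖R_L)/(R2 + R3‖R_L) = 1.110 × 625.9/1446 = 0.480 V.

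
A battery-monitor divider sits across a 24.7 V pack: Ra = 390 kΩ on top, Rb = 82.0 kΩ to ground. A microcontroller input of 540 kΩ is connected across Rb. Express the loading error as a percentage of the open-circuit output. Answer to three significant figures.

11.1 %

The divider's output (Thévenin) resistance is Ra‖Rb = 67.75 kΩ.
Fractional drop under load = R_th/(R_th + R_L) = 67.75 / (67.75 + 540) = 0.1115.
So the output falls by 11.1 %.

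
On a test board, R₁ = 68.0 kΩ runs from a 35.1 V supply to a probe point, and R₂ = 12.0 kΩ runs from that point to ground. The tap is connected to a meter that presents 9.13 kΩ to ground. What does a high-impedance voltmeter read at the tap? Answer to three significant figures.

V_out ≈ 2.49 V

The load sits in parallel with R₂: R₂‖R_L = (12.0 × 9.13) / (12.0 + 9.13) = 5.185 kΩ.
V_out = 35.1 × 5.185 / (68.0 + 5.185) = 35.1 × 5.185/73.19 = 2.49 V.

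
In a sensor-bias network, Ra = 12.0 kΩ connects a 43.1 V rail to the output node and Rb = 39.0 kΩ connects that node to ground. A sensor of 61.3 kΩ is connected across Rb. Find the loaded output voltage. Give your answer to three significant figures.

V_out ≈ 28.7 V

The load sits in parallel with Rb: Rb‖R_L = (39.0 × 61.3) / (39.0 + 61.3) = 23.84 kΩ.
V_out = 43.1 × 23.84 / (12.0 + 23.84) = 43.1 × 23.84/35.84 = 28.7 V.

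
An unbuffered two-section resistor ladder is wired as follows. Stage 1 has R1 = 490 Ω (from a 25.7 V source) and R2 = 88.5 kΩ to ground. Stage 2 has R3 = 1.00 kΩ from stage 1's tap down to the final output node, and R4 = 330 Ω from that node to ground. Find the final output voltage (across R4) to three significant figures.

Stage 2 presents R3+R4 = 1330 Ω as a load on stage 1's tap.
Stage 1's lower leg becomes R2‖(R3+R4) = 1310 Ω, so V_mid = 25.7 × 1310/1800 = 18.71 V.
Stage 2 is itself unloaded: V_out = V_mid × R4/(R3+R4) = 18.71 × 330/1330 = 4.64 V.

V_out ≈ 4.64 V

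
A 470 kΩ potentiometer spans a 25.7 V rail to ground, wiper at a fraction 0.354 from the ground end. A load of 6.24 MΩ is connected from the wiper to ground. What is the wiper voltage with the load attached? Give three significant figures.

The wiper splits the pot into (1−α)R = 303.6 kΩ above and αR = 166.4 kΩ below.
Lower section ‖ load = 162.1 kΩ.
V_wiper = 25.7 × 162.1/(303.6 + 162.1) = 8.94 V.

V ≈ 8.94 V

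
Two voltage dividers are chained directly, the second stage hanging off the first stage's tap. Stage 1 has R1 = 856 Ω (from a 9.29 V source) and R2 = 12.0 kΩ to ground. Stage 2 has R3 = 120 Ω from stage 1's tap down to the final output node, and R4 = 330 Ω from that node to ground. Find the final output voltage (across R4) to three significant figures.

V_out ≈ 2.29 V

Stage 2 presents R3+R4 = 450.0 Ω as a load on stage 1's tap.
Stage 1's lower leg becomes R2‖(R3+R4) = 433.7 Ω, so V_mid = 9.29 × 433.7/1290 = 3.124 V.
Stage 2 is itself unloaded: V_out = V_mid × R4/(R3+R4) = 3.124 × 330/450.0 = 2.29 V.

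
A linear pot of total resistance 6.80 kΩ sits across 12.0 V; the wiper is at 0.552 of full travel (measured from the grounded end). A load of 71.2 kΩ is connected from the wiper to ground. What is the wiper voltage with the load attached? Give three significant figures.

The wiper splits the pot into (1−α)R = 3.046 kΩ above and αR = 3.754 kΩ below.
Lower section ‖ load = 3.566 kΩ.
V_wiper = 12.0 × 3.566/(3.046 + 3.566) = 6.47 V.

V ≈ 6.47 V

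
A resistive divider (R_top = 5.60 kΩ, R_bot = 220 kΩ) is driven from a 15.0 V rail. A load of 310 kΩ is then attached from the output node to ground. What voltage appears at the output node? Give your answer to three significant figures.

The load sits in parallel with R_bot: R_bot‖R_L = (220 × 310) / (220 + 310) = 128.7 kΩ.
V_out = 15.0 × 128.7 / (5.60 + 128.7) = 15.0 × 128.7/134.3 = 14.4 V.
(Unloaded it would have been 14.6 V.)

V_out ≈ 14.4 V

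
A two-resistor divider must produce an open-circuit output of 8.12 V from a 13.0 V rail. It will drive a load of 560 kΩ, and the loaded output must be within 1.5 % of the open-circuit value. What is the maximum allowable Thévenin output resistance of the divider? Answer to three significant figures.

R_th ≤ 8.53 kΩ

Loading drop = R_th/(R_th + R_L) ≤ 0.0150, so R_th ≤ R_L · ε/(1−ε) = 560 kΩ × 0.0150/0.9850 = 8.53 kΩ.
(Any R1, R2 with R2/(R1+R2) = 0.625 and R1‖R2 ≤ 8.53 kΩ will meet the spec.)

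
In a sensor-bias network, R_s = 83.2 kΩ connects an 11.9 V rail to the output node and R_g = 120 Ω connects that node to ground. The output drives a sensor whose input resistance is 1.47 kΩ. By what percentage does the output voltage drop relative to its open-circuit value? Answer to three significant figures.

The divider's output (Thévenin) resistance is R_s‖R_g = 119.8 Ω.
Fractional drop under load = R_th/(R_th + R_L) = 119.8 / (119.8 + 1470) = 0.07537.
So the output falls by 7.54 %.

7.54 %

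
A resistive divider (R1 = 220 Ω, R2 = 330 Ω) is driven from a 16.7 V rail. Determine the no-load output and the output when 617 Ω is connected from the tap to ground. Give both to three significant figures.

Open-circuit: V = 16.7 × 330/(220 + 330) = 10.0 V.
With the load, R2 becomes R2‖R_L = 215.0 Ω, so V = 16.7 × 215.0/435.0 = 8.25 V.

Unloaded: 10.0 V; loaded: 8.25 V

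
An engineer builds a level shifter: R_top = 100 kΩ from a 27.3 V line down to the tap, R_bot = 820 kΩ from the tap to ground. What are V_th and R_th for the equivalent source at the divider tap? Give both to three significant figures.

V_th = 24.3 V, R_th = 89.1 kΩ

V_th is the open-circuit tap voltage: 27.3 × 820/(100 + 820) = 24.3 V.
With the supply zeroed, R_top and R_bot appear in parallel from the tap: R_th = R_top‖R_bot = (100 × 820)/920.0 = 89.1 kΩ.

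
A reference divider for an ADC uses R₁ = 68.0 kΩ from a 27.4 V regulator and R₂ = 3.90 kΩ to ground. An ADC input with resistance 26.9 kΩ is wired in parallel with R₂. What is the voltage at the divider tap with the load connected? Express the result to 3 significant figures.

V_out ≈ 1.31 V

The load sits in parallel with R₂: R₂‖R_L = (3.90 × 26.9) / (3.90 + 26.9) = 3.406 kΩ.
V_out = 27.4 × 3.406 / (68.0 + 3.406) = 27.4 × 3.406/71.41 = 1.31 V.
(Unloaded it would have been 1.49 V.)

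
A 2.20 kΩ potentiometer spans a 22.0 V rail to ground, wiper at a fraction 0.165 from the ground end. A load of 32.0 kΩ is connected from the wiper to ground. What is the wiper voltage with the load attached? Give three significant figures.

The wiper splits the pot into (1−α)R = 1837 Ω above and αR = 363.0 Ω below.
Lower section ‖ load = 358.9 Ω.
V_wiper = 22.0 × 358.9/(1837 + 358.9) = 3.60 V.

V ≈ 3.60 V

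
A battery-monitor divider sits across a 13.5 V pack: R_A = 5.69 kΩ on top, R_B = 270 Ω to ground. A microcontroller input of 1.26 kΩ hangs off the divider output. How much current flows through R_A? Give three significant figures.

I ≈ 2.28 mA

R_B‖R_L = 222.4 Ω, so the source sees R_A + R_B‖R_L = 5912 Ω.
I = 13.5 V / 5912 Ω = 2.28 mA.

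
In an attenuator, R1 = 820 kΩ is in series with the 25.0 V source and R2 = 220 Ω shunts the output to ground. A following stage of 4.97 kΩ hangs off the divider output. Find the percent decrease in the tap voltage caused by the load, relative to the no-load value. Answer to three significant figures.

The divider's output (Thévenin) resistance is R1‖R2 = 219.9 Ω.
Fractional drop under load = R_th/(R_th + R_L) = 219.9 / (219.9 + 4970) = 0.04238.
So the output falls by 4.24 %.

4.24 %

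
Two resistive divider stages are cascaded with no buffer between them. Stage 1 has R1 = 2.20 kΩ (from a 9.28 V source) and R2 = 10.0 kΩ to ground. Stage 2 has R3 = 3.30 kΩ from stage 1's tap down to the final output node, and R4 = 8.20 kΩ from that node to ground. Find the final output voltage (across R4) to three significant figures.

V_out ≈ 4.69 V

Stage 2 presents R3+R4 = 11.50 kΩ as a load on stage 1's tap.
Stage 1's lower leg becomes R2‖(R3+R4) = 5.349 kΩ, so V_mid = 9.28 × 5.349/7.549 = 6.575 V.
Stage 2 is itself unloaded: V_out = V_mid × R4/(R3+R4) = 6.575 × 8.20/11.50 = 4.69 V.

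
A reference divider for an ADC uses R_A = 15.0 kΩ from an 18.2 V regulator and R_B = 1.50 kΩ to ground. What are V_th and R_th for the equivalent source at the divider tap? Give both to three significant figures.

V_th is the open-circuit tap voltage: 18.2 × 1.50/(15.0 + 1.50) = 1.65 V.
With the supply zeroed, R_A and R_B appear in parallel from the tap: R_th = R_A‖R_B = (15.0 × 1.50)/16.50 = 1.36 kΩ.

V_th = 1.65 V, R_th = 1.36 kΩ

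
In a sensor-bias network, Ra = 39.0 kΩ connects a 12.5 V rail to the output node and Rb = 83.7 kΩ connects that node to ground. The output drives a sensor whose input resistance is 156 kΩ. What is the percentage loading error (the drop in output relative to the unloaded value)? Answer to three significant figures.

14.6 %

The divider's output (Thévenin) resistance is Ra‖Rb = 26.60 kΩ.
Fractional drop under load = R_th/(R_th + R_L) = 26.60 / (26.60 + 156) = 0.1457.
So the output falls by 14.6 %.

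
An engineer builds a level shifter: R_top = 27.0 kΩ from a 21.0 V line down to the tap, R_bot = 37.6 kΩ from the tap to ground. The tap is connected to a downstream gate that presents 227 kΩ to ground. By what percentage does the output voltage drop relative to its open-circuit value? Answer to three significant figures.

6.47 %

The divider's output (Thévenin) resistance is R_top‖R_bot = 15.72 kΩ.
Fractional drop under load = R_th/(R_th + R_L) = 15.72 / (15.72 + 227) = 0.06475.
So the output falls by 6.47 %.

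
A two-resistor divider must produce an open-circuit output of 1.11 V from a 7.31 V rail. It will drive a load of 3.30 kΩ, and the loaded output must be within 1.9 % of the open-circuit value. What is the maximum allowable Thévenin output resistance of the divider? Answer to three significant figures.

R_th ≤ 63.9 Ω

Loading drop = R_th/(R_th + R_L) ≤ 0.0190, so R_th ≤ R_L · ε/(1−ε) = 3.30 kΩ × 0.0190/0.9810 = 63.9 Ω.
(Any R1, R2 with R2/(R1+R2) = 0.152 and R1‖R2 ≤ 63.9 Ω will meet the spec.)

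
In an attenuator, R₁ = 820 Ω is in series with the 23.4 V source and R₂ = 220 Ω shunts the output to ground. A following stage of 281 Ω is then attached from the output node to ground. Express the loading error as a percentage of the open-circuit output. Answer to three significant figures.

Unloaded V = 23.4 × 220/1040 = 4.950 V.
Loaded: R₂‖R_L = 123.4 Ω, giving V = 23.4 × 123.4/943.4 = 3.061 V.
Drop = (4.950 − 3.061) / 4.950 = 38.2 %.

38.2 %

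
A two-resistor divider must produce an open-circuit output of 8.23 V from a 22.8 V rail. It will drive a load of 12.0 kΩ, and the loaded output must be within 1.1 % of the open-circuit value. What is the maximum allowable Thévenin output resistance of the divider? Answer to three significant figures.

Loading drop = R_th/(R_th + R_L) ≤ 0.0110, so R_th ≤ R_L · ε/(1−ε) = 12.0 kΩ × 0.0110/0.9890 = 133 Ω.
(Any R1, R2 with R2/(R1+R2) = 0.361 and R1‖R2 ≤ 133 Ω will meet the spec.)

R_th ≤ 133 Ω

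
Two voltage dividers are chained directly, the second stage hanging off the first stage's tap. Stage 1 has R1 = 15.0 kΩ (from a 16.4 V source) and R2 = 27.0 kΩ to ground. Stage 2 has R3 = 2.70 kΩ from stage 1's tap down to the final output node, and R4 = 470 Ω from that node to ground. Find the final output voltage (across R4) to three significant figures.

Stage 2 presents R3+R4 = 3170 Ω as a load on stage 1's tap.
Stage 1's lower leg becomes R2‖(R3+R4) = 2837 Ω, so V_mid = 16.4 × 2837/17840 = 2.608 V.
Stage 2 is itself unloaded: V_out = V_mid × R4/(R3+R4) = 2.608 × 470/3170 = 0.387 V.

V_out ≈ 0.387 V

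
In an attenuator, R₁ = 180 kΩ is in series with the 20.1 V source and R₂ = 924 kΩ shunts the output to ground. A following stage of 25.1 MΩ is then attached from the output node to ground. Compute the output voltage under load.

V_out ≈ 16.7 V

The load sits in parallel with R₂: R₂‖R_L = (924 × 25100) / (924 + 25100) = 891.2 kΩ.
V_out = 20.1 × 891.2 / (180 + 891.2) = 20.1 × 891.2/1071 = 16.7 V.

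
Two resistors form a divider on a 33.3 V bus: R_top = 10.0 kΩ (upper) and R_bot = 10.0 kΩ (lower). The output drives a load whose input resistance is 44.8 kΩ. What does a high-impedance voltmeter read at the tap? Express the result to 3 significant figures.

The load sits in parallel with R_bot: R_bot‖R_L = (10.0 × 44.8) / (10.0 + 44.8) = 8.175 kΩ.
V_out = 33.3 × 8.175 / (10.0 + 8.175) = 33.3 × 8.175/18.18 = 15.0 V.
(Unloaded it would have been 16.6 V.)

V_out ≈ 15.0 V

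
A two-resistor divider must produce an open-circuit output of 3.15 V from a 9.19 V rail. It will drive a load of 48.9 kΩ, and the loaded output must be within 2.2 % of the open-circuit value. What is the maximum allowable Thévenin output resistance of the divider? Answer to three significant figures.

Loading drop = R_th/(R_th + R_L) ≤ 0.0220, so R_th ≤ R_L · ε/(1−ε) = 48.9 kΩ × 0.0220/0.9780 = 1.10 kΩ.

R_th ≤ 1.10 kΩ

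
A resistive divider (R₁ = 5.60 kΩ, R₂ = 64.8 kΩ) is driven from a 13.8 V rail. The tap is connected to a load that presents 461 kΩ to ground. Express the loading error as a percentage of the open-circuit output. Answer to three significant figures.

1.11 %

The divider's output (Thévenin) resistance is R₁‖R₂ = 5.155 kΩ.
Fractional drop under load = R_th/(R_th + R_L) = 5.155 / (5.155 + 461) = 0.01106.
So the output falls by 1.11 %.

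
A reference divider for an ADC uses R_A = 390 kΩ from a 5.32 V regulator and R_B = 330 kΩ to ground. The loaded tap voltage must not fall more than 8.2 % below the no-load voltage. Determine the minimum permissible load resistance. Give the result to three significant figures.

Output resistance R_th = R_A‖R_B = (390 × 330)/720.0 = 178.8 kΩ.
The fractional drop is R_th/(R_th + R_L); requiring this ≤ 0.0820 gives R_L ≥ R_th(1/0.0820 − 1) = 178.8 × 11.20 = 2.00 MΩ.

R_L(min) ≈ 2.00 MΩ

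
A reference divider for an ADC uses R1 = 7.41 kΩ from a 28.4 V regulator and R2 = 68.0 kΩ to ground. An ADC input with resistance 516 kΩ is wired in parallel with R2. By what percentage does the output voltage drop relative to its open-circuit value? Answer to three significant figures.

1.28 %

The divider's output (Thévenin) resistance is R1‖R2 = 6.682 kΩ.
Fractional drop under load = R_th/(R_th + R_L) = 6.682 / (6.682 + 516) = 0.01278.
So the output falls by 1.28 %.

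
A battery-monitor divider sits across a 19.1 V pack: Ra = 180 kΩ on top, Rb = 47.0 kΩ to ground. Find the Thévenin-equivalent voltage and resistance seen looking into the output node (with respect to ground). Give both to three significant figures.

V_th is the open-circuit tap voltage: 19.1 × 47.0/(180 + 47.0) = 3.95 V.
With the supply zeroed, Ra and Rb appear in parallel from the tap: R_th = Ra‖Rb = (180 × 47.0)/227.0 = 37.3 kΩ.

V_th = 3.95 V, R_th = 37.3 kΩ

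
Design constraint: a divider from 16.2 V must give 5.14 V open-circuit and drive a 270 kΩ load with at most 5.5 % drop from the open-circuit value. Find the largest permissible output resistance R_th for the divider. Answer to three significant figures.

Loading drop = R_th/(R_th + R_L) ≤ 0.0550, so R_th ≤ R_L · ε/(1−ε) = 270 kΩ × 0.0550/0.9450 = 15.7 kΩ.
(Any R1, R2 with R2/(R1+R2) = 0.317 and R1‖R2 ≤ 15.7 kΩ will meet the spec.)

R_th ≤ 15.7 kΩ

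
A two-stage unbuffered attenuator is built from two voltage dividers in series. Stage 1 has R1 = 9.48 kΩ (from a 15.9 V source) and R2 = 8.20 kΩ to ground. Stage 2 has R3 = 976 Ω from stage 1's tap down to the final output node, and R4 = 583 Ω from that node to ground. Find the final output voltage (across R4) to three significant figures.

Stage 2 presents R3+R4 = 1559 Ω as a load on stage 1's tap.
Stage 1's lower leg becomes R2‖(R3+R4) = 1310 Ω, so V_mid = 15.9 × 1310/10790 = 1.930 V.
Stage 2 is itself unloaded: V_out = V_mid × R4/(R3+R4) = 1.930 × 583/1559 = 0.722 V.

V_out ≈ 0.722 V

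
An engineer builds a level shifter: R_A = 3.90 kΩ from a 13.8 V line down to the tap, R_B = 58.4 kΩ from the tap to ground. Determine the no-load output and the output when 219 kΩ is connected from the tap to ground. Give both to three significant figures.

Open-circuit: V = 13.8 × 58.4/(3.90 + 58.4) = 12.9 V.
With the load, R_B becomes R_B‖R_L = 46.11 kΩ, so V = 13.8 × 46.11/50.01 = 12.7 V.

Unloaded: 12.9 V; loaded: 12.7 V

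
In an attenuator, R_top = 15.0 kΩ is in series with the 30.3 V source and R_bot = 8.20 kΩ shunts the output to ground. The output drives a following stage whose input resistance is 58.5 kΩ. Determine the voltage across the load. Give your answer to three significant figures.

V_out ≈ 9.82 V

The load sits in parallel with R_bot: R_bot‖R_L = (8.20 × 58.5) / (8.20 + 58.5) = 7.192 kΩ.
V_out = 30.3 × 7.192 / (15.0 + 7.192) = 30.3 × 7.192/22.19 = 9.82 V.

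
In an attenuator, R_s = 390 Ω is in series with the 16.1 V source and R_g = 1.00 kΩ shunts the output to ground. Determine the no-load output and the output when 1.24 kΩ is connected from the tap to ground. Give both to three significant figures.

Open-circuit: V = 16.1 × 1000/(390 + 1000) = 11.6 V.
With the load, R_g becomes R_g‖R_L = 553.6 Ω, so V = 16.1 × 553.6/943.6 = 9.45 V.

Unloaded: 11.6 V; loaded: 9.45 V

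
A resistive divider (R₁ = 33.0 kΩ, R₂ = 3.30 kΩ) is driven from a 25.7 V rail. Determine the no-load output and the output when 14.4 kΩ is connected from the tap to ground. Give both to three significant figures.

Open-circuit: V = 25.7 × 3.30/(33.0 + 3.30) = 2.34 V.
With the load, R₂ becomes R₂‖R_L = 2.685 kΩ, so V = 25.7 × 2.685/35.68 = 1.93 V.

Unloaded: 2.34 V; loaded: 1.93 V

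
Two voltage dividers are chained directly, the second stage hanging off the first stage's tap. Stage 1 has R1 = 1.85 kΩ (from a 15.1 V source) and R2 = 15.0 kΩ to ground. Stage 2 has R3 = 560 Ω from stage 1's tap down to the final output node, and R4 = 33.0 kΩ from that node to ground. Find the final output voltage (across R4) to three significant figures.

Stage 2 presents R3+R4 = 33560 Ω as a load on stage 1's tap.
Stage 1's lower leg becomes R2‖(R3+R4) = 10370 Ω, so V_mid = 15.1 × 10370/12220 = 12.81 V.
Stage 2 is itself unloaded: V_out = V_mid × R4/(R3+R4) = 12.81 × 33000/33560 = 12.6 V.

V_out ≈ 12.6 V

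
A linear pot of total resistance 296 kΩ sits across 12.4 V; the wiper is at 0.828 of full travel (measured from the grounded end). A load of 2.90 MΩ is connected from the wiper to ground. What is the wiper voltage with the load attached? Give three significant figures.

V ≈ 10.1 V

The wiper splits the pot into (1−α)R = 50.91 kΩ above and αR = 245.1 kΩ below.
Lower section ‖ load = 226.0 kΩ.
V_wiper = 12.4 × 226.0/(50.91 + 226.0) = 10.1 V.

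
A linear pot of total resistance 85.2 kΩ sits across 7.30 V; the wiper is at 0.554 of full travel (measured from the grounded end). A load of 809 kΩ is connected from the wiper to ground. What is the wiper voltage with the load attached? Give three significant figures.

The wiper splits the pot into (1−α)R = 38.00 kΩ above and αR = 47.20 kΩ below.
Lower section ‖ load = 44.60 kΩ.
V_wiper = 7.30 × 44.60/(38.00 + 44.60) = 3.94 V.

V ≈ 3.94 V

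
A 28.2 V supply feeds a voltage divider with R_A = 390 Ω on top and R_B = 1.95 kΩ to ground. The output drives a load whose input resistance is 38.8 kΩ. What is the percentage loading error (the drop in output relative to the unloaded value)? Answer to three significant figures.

0.831 %

The divider's output (Thévenin) resistance is R_A‖R_B = 325.0 Ω.
Fractional drop under load = R_th/(R_th + R_L) = 325.0 / (325.0 + 38800) = 0.008307.
So the output falls by 0.831 %.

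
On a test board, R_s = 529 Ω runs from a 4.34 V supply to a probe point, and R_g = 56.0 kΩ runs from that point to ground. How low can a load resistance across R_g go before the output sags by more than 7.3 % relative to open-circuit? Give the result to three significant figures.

R_L(min) ≈ 6.65 kΩ

Output resistance R_th = R_s‖R_g = (529 × 56000)/56530 = 524.0 Ω.
The fractional drop is R_th/(R_th + R_L); requiring this ≤ 0.0730 gives R_L ≥ R_th(1/0.0730 − 1) = 524.0 × 12.70 = 6.65 kΩ.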